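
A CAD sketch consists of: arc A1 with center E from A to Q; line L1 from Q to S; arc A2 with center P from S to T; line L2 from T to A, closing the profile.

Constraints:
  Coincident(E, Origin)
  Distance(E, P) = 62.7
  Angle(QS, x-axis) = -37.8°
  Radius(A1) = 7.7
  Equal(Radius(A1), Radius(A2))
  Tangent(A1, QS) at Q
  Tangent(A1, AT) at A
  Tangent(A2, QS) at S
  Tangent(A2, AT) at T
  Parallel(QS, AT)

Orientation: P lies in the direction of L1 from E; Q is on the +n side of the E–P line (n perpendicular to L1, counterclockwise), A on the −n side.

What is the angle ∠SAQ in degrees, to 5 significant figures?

76.201°

The slot axis is L1's direction at -37.8°, so u = (cos -37.8°, sin -37.8°) = (0.79016, -0.61291) and n = (−sin -37.8°, cos -37.8°) = (0.61291, 0.79016). E is at the origin and P lies 62.7 along u from E, so P = 62.7·u = (49.543, -38.429). Tangency of A1 to both parallel lines with radius 7.7 puts Q and A at E ± 7.7·n: Q = (4.7194, 6.0842), A = (-4.7194, -6.0842). Equal radii place S and T the same way about P: S = P + 7.7·n = (54.262, -32.345), T = P − 7.7·n = (44.823, -44.513). Then cos ∠SAQ = AS·AQ / (|AS||AQ|), giving 76.201°.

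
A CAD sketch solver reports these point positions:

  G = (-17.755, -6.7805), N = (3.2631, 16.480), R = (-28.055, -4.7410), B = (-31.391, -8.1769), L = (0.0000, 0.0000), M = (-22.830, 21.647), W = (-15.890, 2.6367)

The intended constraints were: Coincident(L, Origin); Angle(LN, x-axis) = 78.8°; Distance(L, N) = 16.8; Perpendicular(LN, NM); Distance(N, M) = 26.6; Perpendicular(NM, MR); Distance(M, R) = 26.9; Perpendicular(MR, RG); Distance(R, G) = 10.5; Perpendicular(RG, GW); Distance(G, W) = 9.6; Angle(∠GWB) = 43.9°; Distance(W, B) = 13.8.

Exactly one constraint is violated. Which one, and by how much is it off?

Distance(W, B) = 13.8 — off by 5.10.

L = (0.00, 0.00) ✓; LN at 78.80° ✓; |LN| = 16.80 ✓; ∠(LN, NM) = 90.00° ✓; |NM| = 26.60 ✓; ∠(NM, MR) = 90.00° ✓; |MR| = 26.90 ✓; ∠(MR, RG) = 90.00° ✓; |RG| = 10.50 ✓; ∠(RG, GW) = 90.00° ✓; |GW| = 9.600 ✓; ∠GWB = 43.90° ✓; |WB| = 18.90 ✗.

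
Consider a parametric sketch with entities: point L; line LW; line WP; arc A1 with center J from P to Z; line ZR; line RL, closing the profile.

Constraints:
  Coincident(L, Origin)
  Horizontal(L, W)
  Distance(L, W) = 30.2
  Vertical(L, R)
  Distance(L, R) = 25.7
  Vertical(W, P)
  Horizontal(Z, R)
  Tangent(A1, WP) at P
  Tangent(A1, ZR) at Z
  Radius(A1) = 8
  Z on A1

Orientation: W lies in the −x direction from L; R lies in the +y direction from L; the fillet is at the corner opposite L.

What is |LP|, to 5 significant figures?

35.005

The virtual corner opposite L is at (-30.200, 25.700). The tangent condition forces JP to be normal to WP and tangency of A1 to ZR means the radius JZ is perpendicular to ZR, with radius 8.0, so the center J sits 8.0 in from both sides at J = (-22.200, 17.700). That places the tangent points at P = (-30.200, 17.700) on WP and Z = (-22.200, 25.700) on ZR. Then |LP| = |P − L| = 35.005.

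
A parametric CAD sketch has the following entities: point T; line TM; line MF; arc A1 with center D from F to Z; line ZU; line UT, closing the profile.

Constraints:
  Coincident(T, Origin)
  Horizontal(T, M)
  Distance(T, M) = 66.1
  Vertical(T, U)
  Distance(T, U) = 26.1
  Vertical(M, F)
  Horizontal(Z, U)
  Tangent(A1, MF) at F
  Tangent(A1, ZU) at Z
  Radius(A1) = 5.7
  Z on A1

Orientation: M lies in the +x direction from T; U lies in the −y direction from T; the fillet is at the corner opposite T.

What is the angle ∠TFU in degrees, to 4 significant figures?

22.08°

T is at the origin; TM is horizontal with |TM| = 66.1 and M on the +x side, so M = (66.10, 0.000). TU is vertical with |TU| = 26.1 and U on the −y side, so U = (0.000, -26.10). The virtual corner opposite T is at (66.10, -26.10). Tangency of A1 to MF means the radius DF is perpendicular to MF and A1 meets ZU tangentially, so DZ is at right angles to ZU, with radius 5.7, so the center D sits 5.7 in from both sides at D = (60.40, -20.40). That places the tangent points at F = (66.10, -20.40) on MF and Z = (60.40, -26.10) on ZU. Then cos ∠TFU = FT·FU / (|FT||FU|), giving 22.08°.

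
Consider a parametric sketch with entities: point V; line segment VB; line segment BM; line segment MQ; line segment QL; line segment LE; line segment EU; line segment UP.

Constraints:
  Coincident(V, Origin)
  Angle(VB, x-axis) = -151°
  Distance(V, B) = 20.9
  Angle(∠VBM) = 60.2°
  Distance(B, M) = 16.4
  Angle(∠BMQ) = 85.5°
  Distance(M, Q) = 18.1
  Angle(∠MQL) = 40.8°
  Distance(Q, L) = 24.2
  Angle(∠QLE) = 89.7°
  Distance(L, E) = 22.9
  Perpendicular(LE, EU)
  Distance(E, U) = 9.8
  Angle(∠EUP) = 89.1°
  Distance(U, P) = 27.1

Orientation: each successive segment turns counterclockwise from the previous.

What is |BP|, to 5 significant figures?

9.0264

The perpendicularity gives EU at right angles to LE, so EU runs at 22.800°; with |EU| = 9.8, U = (-0.56842, -29.032). ∠EUP = 89.1° gives UP at 113.70° from the x-axis; with |UP| = 27.1, P = (-11.461, -4.2176). Then |BP| = |P − B| = 9.0264.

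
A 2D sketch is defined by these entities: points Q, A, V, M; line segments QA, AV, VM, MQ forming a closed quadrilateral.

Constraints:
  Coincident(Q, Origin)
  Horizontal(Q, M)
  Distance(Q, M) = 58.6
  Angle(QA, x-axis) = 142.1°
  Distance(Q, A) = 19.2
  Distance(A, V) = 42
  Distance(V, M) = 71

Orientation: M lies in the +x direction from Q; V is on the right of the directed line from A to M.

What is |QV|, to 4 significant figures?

29.85

Checks: |AV| = 42.00 ✓; |VM| = 71.00 ✓.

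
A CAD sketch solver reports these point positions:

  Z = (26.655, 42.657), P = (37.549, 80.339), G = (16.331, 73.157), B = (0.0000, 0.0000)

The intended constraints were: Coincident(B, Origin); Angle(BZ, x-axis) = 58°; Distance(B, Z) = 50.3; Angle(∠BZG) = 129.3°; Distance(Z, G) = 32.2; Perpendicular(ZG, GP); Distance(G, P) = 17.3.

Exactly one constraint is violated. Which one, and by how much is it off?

Distance(G, P) = 17.3 — off by 5.10.

B = (0.00, 0.00) ✓; BZ at 58.00° ✓; |BZ| = 50.30 ✓; ∠BZG = 129.3° ✓; |ZG| = 32.20 ✓; ∠(ZG, GP) = 90.00° ✓; |GP| = 22.40 ✗.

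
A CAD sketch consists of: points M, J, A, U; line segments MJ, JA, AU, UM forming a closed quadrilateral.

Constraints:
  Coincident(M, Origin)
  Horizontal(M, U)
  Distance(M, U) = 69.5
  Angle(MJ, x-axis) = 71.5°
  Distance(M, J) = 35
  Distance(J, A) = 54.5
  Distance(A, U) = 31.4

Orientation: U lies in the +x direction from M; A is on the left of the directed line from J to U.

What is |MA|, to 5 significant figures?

72.592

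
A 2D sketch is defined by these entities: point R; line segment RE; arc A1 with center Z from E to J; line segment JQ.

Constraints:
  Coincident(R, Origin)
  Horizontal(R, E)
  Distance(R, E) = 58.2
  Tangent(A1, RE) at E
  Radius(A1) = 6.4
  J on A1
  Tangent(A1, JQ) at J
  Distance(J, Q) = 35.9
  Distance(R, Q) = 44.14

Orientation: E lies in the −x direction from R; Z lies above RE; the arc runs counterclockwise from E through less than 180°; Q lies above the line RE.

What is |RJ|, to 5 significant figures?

53.170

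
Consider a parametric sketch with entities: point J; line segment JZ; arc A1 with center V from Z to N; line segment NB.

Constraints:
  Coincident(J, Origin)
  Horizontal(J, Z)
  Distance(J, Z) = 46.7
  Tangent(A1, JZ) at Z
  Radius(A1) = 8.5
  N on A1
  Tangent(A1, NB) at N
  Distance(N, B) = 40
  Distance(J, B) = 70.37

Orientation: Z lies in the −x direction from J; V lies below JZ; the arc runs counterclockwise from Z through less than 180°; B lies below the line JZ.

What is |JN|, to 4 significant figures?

55.96

J is at the origin; JZ is horizontal with |JZ| = 46.7 and Z on the −x side, so Z = (-46.70, 0.000). Tangency of A1 to JZ means the radius VZ is perpendicular to JZ, so V = Z + (0, -8.5) = (-46.70, -8.500). Since VN ⟂ NB (tangency), |VB| = √(8.5² + 40.0²) = 40.89 regardless of where N sits on A1. So B lies on both circle(J, 70.37) and circle(V, 40.89); the below-JZ intersection is B = (-50.28, -49.24). N is the foot of the tangent from B: N = (-55.14, -9.533).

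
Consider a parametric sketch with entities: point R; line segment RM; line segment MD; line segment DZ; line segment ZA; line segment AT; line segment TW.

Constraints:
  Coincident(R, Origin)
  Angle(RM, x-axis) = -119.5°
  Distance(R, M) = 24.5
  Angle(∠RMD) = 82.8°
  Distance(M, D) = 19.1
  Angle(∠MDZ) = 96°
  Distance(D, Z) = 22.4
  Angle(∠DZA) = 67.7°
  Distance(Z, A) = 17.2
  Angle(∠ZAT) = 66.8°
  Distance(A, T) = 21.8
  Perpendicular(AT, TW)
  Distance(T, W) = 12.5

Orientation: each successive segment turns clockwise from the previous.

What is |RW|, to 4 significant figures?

29.85

R is at the origin; RM runs at -119.5° with length 24.5, so M = (-12.06, -21.32). ∠RMD = 82.8° gives MD at 143.3° from the x-axis; with |MD| = 19.1, D = (-27.38, -9.909). ∠MDZ = 96.0° gives DZ at 59.30° from the x-axis; with |DZ| = 22.4, Z = (-15.94, 9.352). ∠DZA = 67.7° gives ZA at -53.00° from the x-axis; with |ZA| = 17.2, A = (-5.591, -4.385). ∠ZAT = 66.8° gives AT at -166.2° from the x-axis; with |AT| = 21.8, T = (-26.76, -9.585). AT is perpendicular to TW, so TW runs at 103.8°; with |TW| = 12.5, W = (-29.74, 2.554). Then |RW| = |W − R| = 29.85.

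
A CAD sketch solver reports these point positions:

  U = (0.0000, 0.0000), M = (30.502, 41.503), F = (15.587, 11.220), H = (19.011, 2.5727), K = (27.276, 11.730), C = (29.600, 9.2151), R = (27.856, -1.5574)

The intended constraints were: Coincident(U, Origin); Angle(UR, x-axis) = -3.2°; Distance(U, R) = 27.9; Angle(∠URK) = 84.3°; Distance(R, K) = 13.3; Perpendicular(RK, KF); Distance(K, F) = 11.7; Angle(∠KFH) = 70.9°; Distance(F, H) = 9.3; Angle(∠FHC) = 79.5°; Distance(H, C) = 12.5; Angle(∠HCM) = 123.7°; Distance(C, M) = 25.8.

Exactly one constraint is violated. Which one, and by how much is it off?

Distance(C, M) = 25.8 — off by 6.50.

U = (0.00, 0.00) ✓; UR at -3.200° ✓; |UR| = 27.90 ✓; ∠URK = 84.30° ✓; |RK| = 13.30 ✓; ∠(RK, KF) = 90.00° ✓; |KF| = 11.70 ✓; ∠KFH = 70.90° ✓; |FH| = 9.301 ✓; ∠FHC = 79.50° ✓; |HC| = 12.50 ✓; ∠HCM = 123.7° ✓; |CM| = 32.30 ✗.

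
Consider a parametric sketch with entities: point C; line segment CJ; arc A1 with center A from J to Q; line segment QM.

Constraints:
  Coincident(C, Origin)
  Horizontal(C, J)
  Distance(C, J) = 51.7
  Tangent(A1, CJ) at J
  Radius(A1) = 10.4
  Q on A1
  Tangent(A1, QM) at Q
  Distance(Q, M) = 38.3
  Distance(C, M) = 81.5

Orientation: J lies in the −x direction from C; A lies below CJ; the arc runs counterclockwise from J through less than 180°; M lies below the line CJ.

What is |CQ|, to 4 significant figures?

62.71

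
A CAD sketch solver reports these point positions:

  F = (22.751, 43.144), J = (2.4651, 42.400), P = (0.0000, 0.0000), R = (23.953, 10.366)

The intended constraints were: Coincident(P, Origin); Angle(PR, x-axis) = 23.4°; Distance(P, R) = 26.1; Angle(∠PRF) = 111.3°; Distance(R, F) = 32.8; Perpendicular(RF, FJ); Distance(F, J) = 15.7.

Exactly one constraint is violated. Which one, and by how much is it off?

Distance(F, J) = 15.7 — off by 4.60.

P = (0.00, 0.00) ✓; PR at 23.40° ✓; |PR| = 26.10 ✓; ∠PRF = 111.3° ✓; |RF| = 32.80 ✓; ∠(RF, FJ) = 90.00° ✓; |FJ| = 20.30 ✗.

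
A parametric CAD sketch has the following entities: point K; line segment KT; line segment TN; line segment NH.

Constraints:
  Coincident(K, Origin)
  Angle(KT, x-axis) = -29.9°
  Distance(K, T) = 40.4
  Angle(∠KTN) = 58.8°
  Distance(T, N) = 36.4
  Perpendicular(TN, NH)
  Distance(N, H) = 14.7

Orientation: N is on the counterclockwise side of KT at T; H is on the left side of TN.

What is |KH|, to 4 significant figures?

25.17

K is at the origin; KT runs at -29.9° with length 40.4, so T = 40.4·(cos -29.9°, sin -29.9°) = (35.02, -20.14). ∠KTN = 58.8°, so TN runs at -29.9° + (180° − 58.8°) = 91.30° from the x-axis; with |TN| = 36.4, N = T + 36.4·(cos 91.30°, sin 91.30°) = (34.20, 16.25). TN ⟂ NH; with |NH| = 14.7 on the left of TN, H = N + 14.7·(-0.9997, -0.02269) = (19.50, 15.92). Then |KH| = |H − K| = 25.17.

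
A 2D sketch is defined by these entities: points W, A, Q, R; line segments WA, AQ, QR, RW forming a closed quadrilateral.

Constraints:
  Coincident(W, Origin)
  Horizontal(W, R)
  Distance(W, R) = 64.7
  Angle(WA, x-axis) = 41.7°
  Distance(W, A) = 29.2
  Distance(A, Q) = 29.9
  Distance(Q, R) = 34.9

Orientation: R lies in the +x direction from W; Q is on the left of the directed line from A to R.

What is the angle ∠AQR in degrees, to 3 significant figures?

92.9°

W is at the origin; W and R share the same y with |WR| = 64.7 and R in +x, so R = (64.7, 0). WA runs at 41.7° with |WA| = 29.2, so A = (21.8, 19.4). Q is determined by |AQ| = 29.9 and |QR| = 34.9 together: it lies at the intersection of circle(A, 29.9) and circle(R, 34.9). With |AR| = 47.1, the foot of the radical line on AR is 20.1 from A and the perpendicular offset is √(29.9² − 20.1²) = 22.1. Taking the left-of-AR solution: Q = (49.2, 31.3).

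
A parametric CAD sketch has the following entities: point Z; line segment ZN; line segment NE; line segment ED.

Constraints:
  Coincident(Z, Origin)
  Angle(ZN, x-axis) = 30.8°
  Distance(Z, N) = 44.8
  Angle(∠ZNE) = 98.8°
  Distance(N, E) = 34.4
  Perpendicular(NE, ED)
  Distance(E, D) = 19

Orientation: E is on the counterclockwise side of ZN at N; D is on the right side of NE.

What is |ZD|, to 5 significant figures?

75.533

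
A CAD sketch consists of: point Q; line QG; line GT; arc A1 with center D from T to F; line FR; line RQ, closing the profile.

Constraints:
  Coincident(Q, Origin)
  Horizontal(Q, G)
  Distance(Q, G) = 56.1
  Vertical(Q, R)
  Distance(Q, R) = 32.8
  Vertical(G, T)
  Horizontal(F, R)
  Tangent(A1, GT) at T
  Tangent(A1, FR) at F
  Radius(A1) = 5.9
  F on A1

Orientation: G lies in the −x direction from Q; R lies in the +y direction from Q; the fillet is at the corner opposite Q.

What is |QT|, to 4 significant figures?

62.22

The virtual corner opposite Q is at (-56.10, 32.80). The tangent condition forces DT to be normal to GT and tangency of A1 to FR means the radius DF is perpendicular to FR, with radius 5.9, so the center D sits 5.9 in from both sides at D = (-50.20, 26.90). That places the tangent points at T = (-56.10, 26.90) on GT and F = (-50.20, 32.80) on FR. Then |QT| = |T − Q| = 62.22.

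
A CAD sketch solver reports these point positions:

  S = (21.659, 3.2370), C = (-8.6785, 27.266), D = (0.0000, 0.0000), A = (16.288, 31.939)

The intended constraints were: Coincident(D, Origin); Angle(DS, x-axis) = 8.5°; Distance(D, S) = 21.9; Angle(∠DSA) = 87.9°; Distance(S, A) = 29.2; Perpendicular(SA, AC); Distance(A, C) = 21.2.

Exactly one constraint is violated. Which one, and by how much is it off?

Distance(A, C) = 21.2 — off by 4.20.

D = (0.00, 0.00) ✓; DS at 8.500° ✓; |DS| = 21.90 ✓; ∠DSA = 87.90° ✓; |SA| = 29.20 ✓; ∠(SA, AC) = 90.00° ✓; |AC| = 25.40 ✗.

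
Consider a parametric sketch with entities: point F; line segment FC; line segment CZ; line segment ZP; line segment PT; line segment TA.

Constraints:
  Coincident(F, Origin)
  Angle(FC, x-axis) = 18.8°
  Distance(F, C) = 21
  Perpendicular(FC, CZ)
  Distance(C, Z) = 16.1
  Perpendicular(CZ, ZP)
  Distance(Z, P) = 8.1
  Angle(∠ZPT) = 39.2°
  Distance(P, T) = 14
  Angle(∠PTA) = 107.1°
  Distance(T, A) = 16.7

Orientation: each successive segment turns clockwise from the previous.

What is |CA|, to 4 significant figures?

23.45

F is at the origin; FC runs at 18.8° with length 21.0, so C = (19.88, 6.768). The perpendicularity gives CZ at right angles to FC, so CZ runs at -71.20°; with |CZ| = 16.1, Z = (25.07, -8.473). CZ ⟂ ZP, so ZP runs at -161.2°; with |ZP| = 8.1, P = (17.40, -11.08). ∠ZPT = 39.2° gives PT at 58.00° from the x-axis; with |PT| = 14.0, T = (24.82, 0.7888). ∠PTA = 107.1° gives TA at -14.90° from the x-axis; with |TA| = 16.7, A = (40.96, -3.505). Then |CA| = |A − C| = 23.45.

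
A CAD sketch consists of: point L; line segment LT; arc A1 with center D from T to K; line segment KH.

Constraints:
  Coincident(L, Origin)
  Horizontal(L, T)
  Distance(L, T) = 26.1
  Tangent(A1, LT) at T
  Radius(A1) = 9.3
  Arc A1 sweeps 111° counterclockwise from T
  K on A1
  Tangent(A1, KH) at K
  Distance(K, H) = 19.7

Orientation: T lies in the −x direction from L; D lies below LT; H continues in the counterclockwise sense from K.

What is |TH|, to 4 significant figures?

31.07

L is at the origin; LT is horizontal with |LT| = 26.1 and T on the −x side, so T = (-26.10, 0.000). Since A1 is tangent to LT there, DT ⟂ LT, so D = T + (0, -9.3) = (-26.10, -9.300). On A1, T sits at bearing 90° from D; a 111° counterclockwise sweep puts K at bearing 201°, so K = D + 9.3·(cos 201°, sin 201°) = (-34.78, -12.63). Tangency of A1 to KH means the radius DK is perpendicular to KH, so KH runs along (−sin 201°, cos 201°); with |KH| = 19.7, H = (-27.72, -31.02). Then |TH| = |H − T| = 31.07.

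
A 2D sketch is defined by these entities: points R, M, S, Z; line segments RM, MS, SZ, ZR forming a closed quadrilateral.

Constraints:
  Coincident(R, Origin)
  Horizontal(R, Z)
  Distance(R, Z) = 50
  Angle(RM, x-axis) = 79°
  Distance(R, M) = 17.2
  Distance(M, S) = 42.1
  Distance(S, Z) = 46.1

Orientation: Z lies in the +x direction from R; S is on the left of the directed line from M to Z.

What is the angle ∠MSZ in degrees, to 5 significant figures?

68.383°

Checks: |MS| = 42.10 ✓; |SZ| = 46.10 ✓.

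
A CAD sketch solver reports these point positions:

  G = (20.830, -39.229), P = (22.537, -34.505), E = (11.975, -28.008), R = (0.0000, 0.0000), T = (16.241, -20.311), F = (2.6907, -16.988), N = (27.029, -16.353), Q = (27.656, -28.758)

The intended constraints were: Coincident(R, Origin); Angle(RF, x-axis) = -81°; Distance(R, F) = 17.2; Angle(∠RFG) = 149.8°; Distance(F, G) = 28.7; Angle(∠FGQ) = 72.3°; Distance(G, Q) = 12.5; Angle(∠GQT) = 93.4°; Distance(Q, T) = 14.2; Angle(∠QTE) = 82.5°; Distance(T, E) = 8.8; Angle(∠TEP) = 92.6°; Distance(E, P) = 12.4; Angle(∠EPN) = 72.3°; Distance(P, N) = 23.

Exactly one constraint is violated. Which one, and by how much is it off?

Distance(P, N) = 23 — off by 4.30.

R = (0.00, 0.00) ✓; RF at -81.00° ✓; |RF| = 17.20 ✓; ∠RFG = 149.8° ✓; |FG| = 28.70 ✓; ∠FGQ = 72.30° ✓; |GQ| = 12.50 ✓; ∠GQT = 93.40° ✓; |QT| = 14.20 ✓; ∠QTE = 82.50° ✓; |TE| = 8.800 ✓; ∠TEP = 92.60° ✓; |EP| = 12.40 ✓; ∠EPN = 72.30° ✓; |PN| = 18.70 ✗.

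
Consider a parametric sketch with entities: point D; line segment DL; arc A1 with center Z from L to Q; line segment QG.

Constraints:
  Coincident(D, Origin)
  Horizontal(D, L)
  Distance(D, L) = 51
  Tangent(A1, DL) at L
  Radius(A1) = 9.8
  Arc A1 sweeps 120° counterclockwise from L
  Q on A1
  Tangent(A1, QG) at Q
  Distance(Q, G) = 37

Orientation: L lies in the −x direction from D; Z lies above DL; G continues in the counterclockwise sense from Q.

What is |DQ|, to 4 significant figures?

44.98

D is at the origin; D and L share the same y with |DL| = 51.0 and L on the −x side, so L = (-51.00, 0.000). Since A1 is tangent to DL there, ZL ⟂ DL, so Z = L + (0, 9.8) = (-51.00, 9.800). On A1, L sits at bearing -90° from Z; a 120° counterclockwise sweep puts Q at bearing 30°, so Q = Z + 9.8·(cos 30°, sin 30°) = (-42.51, 14.70). Then |DQ| = |Q − D| = 44.98.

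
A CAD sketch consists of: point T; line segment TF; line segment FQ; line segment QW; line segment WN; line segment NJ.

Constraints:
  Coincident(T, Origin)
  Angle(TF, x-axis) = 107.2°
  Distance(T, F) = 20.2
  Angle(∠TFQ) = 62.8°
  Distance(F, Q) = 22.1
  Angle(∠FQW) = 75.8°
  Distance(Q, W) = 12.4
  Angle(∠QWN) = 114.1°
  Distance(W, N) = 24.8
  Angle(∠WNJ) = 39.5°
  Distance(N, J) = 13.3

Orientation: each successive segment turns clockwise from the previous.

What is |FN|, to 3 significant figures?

17.1

T is at the origin; TF runs at 107.2° with length 20.2, so F = (-5.97, 19.3). ∠TFQ = 62.8° gives FQ at -10.0° from the x-axis; with |FQ| = 22.1, Q = (15.8, 15.5). ∠FQW = 75.8° gives QW at -114° from the x-axis; with |QW| = 12.4, W = (10.7, 4.15). ∠QWN = 114.1° gives WN at 180° from the x-axis; with |WN| = 24.8, N = (-14.1, 4.19). Then |FN| = |N − F| = 17.1.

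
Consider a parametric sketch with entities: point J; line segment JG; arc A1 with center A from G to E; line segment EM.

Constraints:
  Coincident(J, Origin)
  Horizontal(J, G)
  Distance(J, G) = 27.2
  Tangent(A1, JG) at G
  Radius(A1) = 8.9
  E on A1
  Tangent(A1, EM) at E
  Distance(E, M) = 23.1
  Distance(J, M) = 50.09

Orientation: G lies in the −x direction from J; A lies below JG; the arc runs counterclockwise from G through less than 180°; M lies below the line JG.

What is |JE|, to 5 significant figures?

36.692

Checks: |AE| = 8.900 ✓; ∠(AE, EM) = 90.00° ✓; |EM| = 23.10 ✓; |JM| = 50.09 ✓.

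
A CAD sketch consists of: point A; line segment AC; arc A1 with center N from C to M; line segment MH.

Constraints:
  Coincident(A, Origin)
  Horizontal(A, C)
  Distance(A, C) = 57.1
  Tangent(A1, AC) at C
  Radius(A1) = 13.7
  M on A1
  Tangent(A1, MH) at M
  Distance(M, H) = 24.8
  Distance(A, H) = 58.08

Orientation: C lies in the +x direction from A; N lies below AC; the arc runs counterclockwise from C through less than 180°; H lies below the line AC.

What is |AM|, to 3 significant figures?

45.5

Checks: A.y = 0.00, C.y = 0.00 ✓; |NM| = 13.70 ✓; ∠(NM, MH) = 90.00° ✓; |MH| = 24.80 ✓; |AH| = 58.08 ✓.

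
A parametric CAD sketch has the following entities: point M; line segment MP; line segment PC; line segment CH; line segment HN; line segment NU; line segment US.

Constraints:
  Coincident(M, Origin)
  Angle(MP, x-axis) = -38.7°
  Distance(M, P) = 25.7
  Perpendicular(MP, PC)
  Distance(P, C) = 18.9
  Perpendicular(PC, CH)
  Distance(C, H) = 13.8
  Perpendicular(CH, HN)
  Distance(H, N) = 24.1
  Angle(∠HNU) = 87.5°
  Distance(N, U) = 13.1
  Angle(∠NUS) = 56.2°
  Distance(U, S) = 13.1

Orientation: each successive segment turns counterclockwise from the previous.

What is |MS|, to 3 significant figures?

18.2

M is at the origin; MP runs at -38.7° with length 25.7, so P = (20.1, -16.1). MP is perpendicular to PC, so PC runs at 51.3°; with |PC| = 18.9, C = (31.9, -1.32). The perpendicularity gives CH at right angles to PC, so CH runs at 141°; with |CH| = 13.8, H = (21.1, 7.31). The perpendicularity gives HN at right angles to CH, so HN runs at -129°; with |HN| = 24.1, N = (6.04, -11.5). ∠HNU = 87.5° gives NU at -36.2° from the x-axis; with |NU| = 13.1, U = (16.6, -19.2). ∠NUS = 56.2° gives US at 87.6° from the x-axis; with |US| = 13.1, S = (17.2, -6.15). Then |MS| = |S − M| = 18.2.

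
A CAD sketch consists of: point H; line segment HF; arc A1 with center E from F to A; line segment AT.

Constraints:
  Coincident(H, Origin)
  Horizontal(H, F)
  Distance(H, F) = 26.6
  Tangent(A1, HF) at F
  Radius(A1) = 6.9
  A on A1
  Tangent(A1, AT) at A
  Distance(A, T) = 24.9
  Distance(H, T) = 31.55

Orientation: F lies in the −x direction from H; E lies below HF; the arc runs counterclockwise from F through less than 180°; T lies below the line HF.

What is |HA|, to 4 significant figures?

33.48

H is at the origin; H and F share the same y with |HF| = 26.6 and F on the −x side, so F = (-26.60, 0.000). The tangent condition forces EF to be normal to HF, so E = F + (0, -6.9) = (-26.60, -6.900). Since EA ⟂ AT (tangency), |ET| = √(6.9² + 24.9²) = 25.84 regardless of where A sits on A1. So T lies on both circle(H, 31.55) and circle(E, 25.84); the below-HF intersection is T = (-12.89, -28.80). A is the foot of the tangent from T: A = (-31.26, -11.99).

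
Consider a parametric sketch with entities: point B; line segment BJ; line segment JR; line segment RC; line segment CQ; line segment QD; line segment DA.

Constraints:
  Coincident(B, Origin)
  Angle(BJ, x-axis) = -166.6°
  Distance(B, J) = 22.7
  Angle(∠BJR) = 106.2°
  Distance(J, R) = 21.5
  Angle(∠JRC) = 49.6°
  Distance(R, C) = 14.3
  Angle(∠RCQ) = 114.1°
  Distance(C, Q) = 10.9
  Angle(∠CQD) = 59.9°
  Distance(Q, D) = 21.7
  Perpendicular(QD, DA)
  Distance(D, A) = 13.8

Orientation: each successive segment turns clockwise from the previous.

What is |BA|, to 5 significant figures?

38.339

B is at the origin; BJ runs at -166.6° with length 22.7, so J = (-22.082, -5.2607). ∠BJR = 106.2° gives JR at 119.60° from the x-axis; with |JR| = 21.5, R = (-32.702, 13.433). ∠JRC = 49.6° gives RC at -10.800° from the x-axis; with |RC| = 14.3, C = (-18.655, 10.754). ∠RCQ = 114.1° gives CQ at -76.700° from the x-axis; with |CQ| = 10.9, Q = (-16.148, 0.14626). ∠CQD = 59.9° gives QD at 163.20° from the x-axis; with |QD| = 21.7, D = (-36.921, 6.4183). The perpendicularity gives DA at right angles to QD, so DA runs at 73.200°; with |DA| = 13.8, A = (-32.933, 19.629). Then |BA| = |A − B| = 38.339.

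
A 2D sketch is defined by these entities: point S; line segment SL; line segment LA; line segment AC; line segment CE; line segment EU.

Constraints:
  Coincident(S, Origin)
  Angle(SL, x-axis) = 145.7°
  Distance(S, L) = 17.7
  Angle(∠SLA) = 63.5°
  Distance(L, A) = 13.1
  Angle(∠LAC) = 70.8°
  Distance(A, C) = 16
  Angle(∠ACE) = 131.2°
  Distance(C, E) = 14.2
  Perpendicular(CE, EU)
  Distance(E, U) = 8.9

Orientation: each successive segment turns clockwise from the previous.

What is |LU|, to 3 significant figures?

14.9

S is at the origin; SL runs at 145.7° with length 17.7, so L = (-14.6, 9.97). ∠SLA = 63.5° gives LA at 29.2° from the x-axis; with |LA| = 13.1, A = (-3.19, 16.4). ∠LAC = 70.8° gives AC at -80.0° from the x-axis; with |AC| = 16.0, C = (-0.408, 0.608). ∠ACE = 131.2° gives CE at -129° from the x-axis; with |CE| = 14.2, E = (-9.31, -10.5). The perpendicularity gives EU at right angles to CE, so EU runs at 141°; with |EU| = 8.9, U = (-16.2, -4.88). Then |LU| = |U − L| = 14.9.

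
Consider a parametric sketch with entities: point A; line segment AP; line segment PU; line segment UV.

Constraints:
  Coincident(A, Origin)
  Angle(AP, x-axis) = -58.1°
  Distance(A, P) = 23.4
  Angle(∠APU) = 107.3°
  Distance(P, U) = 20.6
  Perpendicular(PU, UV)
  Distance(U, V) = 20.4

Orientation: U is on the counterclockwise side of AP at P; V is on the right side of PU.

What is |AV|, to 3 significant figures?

50.9

∠APU = 107.3°, so PU runs at -58.1° + (180° − 107.3°) = 14.6° from the x-axis; with |PU| = 20.6, U = P + 20.6·(cos 14.6°, sin 14.6°) = (32.3, -14.7). PU is perpendicular to UV; with |UV| = 20.4 on the right of PU, V = U + 20.4·(0.252, -0.968) = (37.4, -34.4). Then |AV| = |V − A| = 50.9.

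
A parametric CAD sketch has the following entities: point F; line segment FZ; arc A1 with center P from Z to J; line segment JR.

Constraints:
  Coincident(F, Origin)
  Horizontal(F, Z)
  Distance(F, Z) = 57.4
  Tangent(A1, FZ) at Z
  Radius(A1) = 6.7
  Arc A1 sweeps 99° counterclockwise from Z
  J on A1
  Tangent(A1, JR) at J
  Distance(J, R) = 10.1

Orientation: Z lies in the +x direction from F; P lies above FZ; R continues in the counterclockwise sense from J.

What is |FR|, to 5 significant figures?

64.904

F is at the origin; F and Z share the same y with |FZ| = 57.4 and Z on the +x side, so Z = (57.400, 0.0000). Since A1 is tangent to FZ there, PZ ⟂ FZ, so P = Z + (0, 6.7) = (57.400, 6.7000). On A1, Z sits at bearing -90° from P; a 99° counterclockwise sweep puts J at bearing 9°, so J = P + 6.7·(cos 9°, sin 9°) = (64.018, 7.7481). Tangency of A1 to JR means the radius PJ is perpendicular to JR, so JR runs along (−sin 9°, cos 9°); with |JR| = 10.1, R = (62.438, 17.724). Then |FR| = |R − F| = 64.904.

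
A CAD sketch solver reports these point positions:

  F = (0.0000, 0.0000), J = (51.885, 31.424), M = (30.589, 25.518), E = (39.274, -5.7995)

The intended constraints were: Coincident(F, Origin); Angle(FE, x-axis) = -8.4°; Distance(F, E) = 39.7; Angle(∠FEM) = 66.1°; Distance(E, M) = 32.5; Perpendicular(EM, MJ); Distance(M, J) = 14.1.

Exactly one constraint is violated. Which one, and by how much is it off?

Distance(M, J) = 14.1 — off by 8.00.

F = (0.00, 0.00) ✓; FE at -8.400° ✓; |FE| = 39.70 ✓; ∠FEM = 66.10° ✓; |EM| = 32.50 ✓; ∠(EM, MJ) = 90.00° ✓; |MJ| = 22.10 ✗.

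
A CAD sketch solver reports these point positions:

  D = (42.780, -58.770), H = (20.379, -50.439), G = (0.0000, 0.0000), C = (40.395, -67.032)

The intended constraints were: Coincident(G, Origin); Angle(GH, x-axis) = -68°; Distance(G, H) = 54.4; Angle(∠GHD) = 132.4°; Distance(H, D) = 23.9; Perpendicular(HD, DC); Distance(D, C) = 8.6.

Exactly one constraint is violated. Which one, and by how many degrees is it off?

Perpendicular(HD, DC) — off by 4.30°.

G = (0.00, 0.00) ✓; GH at -68.00° ✓; |GH| = 54.40 ✓; ∠GHD = 132.4° ✓; |HD| = 23.90 ✓; ∠(HD, DC) = 85.70° ✗; |DC| = 8.599 ✓.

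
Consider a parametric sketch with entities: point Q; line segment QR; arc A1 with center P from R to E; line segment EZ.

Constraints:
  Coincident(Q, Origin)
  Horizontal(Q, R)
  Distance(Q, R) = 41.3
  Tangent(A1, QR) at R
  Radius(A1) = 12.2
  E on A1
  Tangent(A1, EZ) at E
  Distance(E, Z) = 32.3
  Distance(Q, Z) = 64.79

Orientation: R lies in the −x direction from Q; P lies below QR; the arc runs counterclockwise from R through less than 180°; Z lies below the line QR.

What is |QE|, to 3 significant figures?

55.3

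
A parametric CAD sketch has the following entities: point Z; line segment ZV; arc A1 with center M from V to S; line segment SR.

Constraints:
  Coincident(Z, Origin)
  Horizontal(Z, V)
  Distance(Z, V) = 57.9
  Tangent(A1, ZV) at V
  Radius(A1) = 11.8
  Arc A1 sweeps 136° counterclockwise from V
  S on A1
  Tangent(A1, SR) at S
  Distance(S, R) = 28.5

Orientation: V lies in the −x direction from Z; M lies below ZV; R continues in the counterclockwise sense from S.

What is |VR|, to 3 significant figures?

41.9

Z is at the origin; Z and V share the same y with |ZV| = 57.9 and V on the −x side, so V = (-57.9, 0.00). Since A1 is tangent to ZV there, MV ⟂ ZV, so M = V + (0, -11.8) = (-57.9, -11.8). On A1, V sits at bearing 90° from M; a 136° counterclockwise sweep puts S at bearing 226°, so S = M + 11.8·(cos 226°, sin 226°) = (-66.1, -20.3). Tangency of A1 to SR means the radius MS is perpendicular to SR, so SR runs along (−sin 226°, cos 226°); with |SR| = 28.5, R = (-45.6, -40.1). Then |VR| = |R − V| = 41.9.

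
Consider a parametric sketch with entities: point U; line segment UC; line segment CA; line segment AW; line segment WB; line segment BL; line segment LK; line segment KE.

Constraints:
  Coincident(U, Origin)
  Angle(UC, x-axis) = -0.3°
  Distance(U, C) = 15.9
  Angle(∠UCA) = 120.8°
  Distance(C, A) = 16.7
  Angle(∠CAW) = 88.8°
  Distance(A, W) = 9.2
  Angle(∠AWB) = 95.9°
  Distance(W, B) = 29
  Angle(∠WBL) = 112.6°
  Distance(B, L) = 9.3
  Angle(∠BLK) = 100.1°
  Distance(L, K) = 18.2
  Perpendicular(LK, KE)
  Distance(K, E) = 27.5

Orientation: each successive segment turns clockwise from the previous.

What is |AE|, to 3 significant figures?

14.3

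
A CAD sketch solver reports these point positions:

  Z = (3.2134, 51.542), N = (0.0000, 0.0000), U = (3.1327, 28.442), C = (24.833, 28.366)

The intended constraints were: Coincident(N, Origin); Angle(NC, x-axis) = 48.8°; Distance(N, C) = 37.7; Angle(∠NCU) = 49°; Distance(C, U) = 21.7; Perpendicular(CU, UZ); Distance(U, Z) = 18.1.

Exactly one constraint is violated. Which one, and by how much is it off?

Distance(U, Z) = 18.1 — off by 5.00.

N = (0.00, 0.00) ✓; NC at 48.80° ✓; |NC| = 37.70 ✓; ∠NCU = 49.00° ✓; |CU| = 21.70 ✓; ∠(CU, UZ) = 90.00° ✓; |UZ| = 23.10 ✗.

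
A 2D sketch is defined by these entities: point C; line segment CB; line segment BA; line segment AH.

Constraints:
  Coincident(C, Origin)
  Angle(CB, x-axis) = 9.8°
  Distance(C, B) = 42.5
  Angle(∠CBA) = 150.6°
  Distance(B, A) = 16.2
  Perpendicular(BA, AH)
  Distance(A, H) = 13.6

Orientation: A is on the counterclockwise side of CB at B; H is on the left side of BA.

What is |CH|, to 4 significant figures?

53.72

∠CBA = 150.6°, so BA runs at 9.8° + (180° − 150.6°) = 39.20° from the x-axis; with |BA| = 16.2, A = B + 16.2·(cos 39.20°, sin 39.20°) = (54.43, 17.47). The perpendicularity gives AH at right angles to BA; with |AH| = 13.6 on the left of BA, H = A + 13.6·(-0.6320, 0.7749) = (45.84, 28.01). Then |CH| = |H − C| = 53.72.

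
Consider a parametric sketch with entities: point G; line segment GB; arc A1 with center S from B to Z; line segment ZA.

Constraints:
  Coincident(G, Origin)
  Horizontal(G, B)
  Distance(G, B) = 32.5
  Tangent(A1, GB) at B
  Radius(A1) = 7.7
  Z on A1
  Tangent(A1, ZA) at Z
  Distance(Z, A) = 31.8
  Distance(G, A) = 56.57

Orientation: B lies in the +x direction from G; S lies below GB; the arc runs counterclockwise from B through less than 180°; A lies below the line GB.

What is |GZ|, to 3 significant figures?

28.1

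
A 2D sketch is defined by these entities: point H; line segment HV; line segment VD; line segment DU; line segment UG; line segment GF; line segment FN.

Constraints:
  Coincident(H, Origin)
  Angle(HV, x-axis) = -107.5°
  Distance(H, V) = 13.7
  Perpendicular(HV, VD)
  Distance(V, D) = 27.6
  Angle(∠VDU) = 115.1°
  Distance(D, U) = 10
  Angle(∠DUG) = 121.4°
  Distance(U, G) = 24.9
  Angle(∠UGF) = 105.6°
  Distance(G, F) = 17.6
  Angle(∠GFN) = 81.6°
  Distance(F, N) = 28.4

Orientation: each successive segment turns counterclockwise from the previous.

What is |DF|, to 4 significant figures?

35.85

H is at the origin; HV runs at -107.5° with length 13.7, so V = (-4.120, -13.07). The perpendicularity gives VD at right angles to HV, so VD runs at -17.50°; with |VD| = 27.6, D = (22.20, -21.37). ∠VDU = 115.1° gives DU at 47.40° from the x-axis; with |DU| = 10.0, U = (28.97, -14.00). ∠DUG = 121.4° gives UG at 106.0° from the x-axis; with |UG| = 24.9, G = (22.11, 9.931). ∠UGF = 105.6° gives GF at -179.6° from the x-axis; with |GF| = 17.6, F = (4.509, 9.808). Then |DF| = |F − D| = 35.85.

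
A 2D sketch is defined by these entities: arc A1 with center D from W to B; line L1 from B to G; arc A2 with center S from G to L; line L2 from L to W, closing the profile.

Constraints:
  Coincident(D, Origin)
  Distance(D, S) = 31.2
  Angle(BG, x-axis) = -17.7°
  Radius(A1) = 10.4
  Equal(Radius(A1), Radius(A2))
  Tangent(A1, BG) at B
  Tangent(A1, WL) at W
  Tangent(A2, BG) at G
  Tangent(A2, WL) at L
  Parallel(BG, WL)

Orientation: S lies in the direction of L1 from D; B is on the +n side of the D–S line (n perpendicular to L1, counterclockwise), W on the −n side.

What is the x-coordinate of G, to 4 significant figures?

32.88

The slot axis is L1's direction at -17.7°, so u = (cos -17.7°, sin -17.7°) = (0.9527, -0.3040) and n = (−sin -17.7°, cos -17.7°) = (0.3040, 0.9527). D is at the origin and S lies 31.2 along u from D, so S = 31.2·u = (29.72, -9.486). Tangency of A1 to both parallel lines with radius 10.4 puts B and W at D ± 10.4·n: B = (3.162, 9.908), W = (-3.162, -9.908). Equal radii place G and L the same way about S: G = S + 10.4·n = (32.88, 0.4218), L = S − 10.4·n = (26.56, -19.39). So G.x = 32.88.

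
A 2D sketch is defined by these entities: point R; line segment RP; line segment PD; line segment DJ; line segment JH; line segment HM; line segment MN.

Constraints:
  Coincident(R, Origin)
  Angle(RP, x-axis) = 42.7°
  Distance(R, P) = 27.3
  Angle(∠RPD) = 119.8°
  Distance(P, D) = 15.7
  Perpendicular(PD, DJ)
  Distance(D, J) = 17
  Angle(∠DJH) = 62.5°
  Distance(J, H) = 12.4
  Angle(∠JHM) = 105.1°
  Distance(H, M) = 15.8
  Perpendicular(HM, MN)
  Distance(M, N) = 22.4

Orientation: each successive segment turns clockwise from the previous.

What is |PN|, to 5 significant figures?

29.978

∠JHM = 105.1° gives HM at 60.100° from the x-axis; with |HM| = 15.8, M = (29.033, 20.045). HM ⟂ MN, so MN runs at -29.900°; with |MN| = 22.4, N = (48.451, 8.8785). Then |PN| = |N − P| = 29.978.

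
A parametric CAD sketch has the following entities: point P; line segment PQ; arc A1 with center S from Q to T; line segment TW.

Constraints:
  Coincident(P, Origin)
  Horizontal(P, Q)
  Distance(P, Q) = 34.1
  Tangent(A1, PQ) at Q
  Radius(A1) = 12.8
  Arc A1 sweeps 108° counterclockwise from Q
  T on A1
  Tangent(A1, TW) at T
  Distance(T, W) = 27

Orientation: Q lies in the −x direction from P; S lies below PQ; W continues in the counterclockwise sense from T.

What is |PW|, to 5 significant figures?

56.915

On A1, Q sits at bearing 90° from S; a 108° counterclockwise sweep puts T at bearing 198°, so T = S + 12.8·(cos 198°, sin 198°) = (-46.274, -16.755). A1 meets TW tangentially, so ST is at right angles to TW, so TW runs along (−sin 198°, cos 198°); with |TW| = 27.0, W = (-37.930, -42.434). Then |PW| = |W − P| = 56.915.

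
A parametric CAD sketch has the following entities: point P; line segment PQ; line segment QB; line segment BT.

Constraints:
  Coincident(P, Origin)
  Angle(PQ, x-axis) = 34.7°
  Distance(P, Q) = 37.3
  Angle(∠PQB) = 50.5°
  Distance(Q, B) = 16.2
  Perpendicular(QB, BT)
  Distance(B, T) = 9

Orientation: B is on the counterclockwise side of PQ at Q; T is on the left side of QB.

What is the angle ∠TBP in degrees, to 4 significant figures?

14.65°

∠PQB = 50.5°, so QB runs at 34.7° + (180° − 50.5°) = 164.2° from the x-axis; with |QB| = 16.2, B = Q + 16.2·(cos 164.2°, sin 164.2°) = (15.08, 25.65). QB ⟂ BT; with |BT| = 9.0 on the left of QB, T = B + 9.0·(-0.2723, -0.9622) = (12.63, 16.99). Then cos ∠TBP = BT·BP / (|BT||BP|), giving 14.65°.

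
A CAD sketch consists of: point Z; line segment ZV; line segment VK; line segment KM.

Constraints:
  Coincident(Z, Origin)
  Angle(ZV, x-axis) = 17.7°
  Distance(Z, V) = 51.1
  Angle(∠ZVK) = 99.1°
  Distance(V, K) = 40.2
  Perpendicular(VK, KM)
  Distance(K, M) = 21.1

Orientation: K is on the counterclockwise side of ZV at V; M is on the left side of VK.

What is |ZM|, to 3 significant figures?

56.5

Z is at the origin; ZV runs at 17.7° with length 51.1, so V = 51.1·(cos 17.7°, sin 17.7°) = (48.7, 15.5). ∠ZVK = 99.1°, so VK runs at 17.7° + (180° − 99.1°) = 98.6° from the x-axis; with |VK| = 40.2, K = V + 40.2·(cos 98.6°, sin 98.6°) = (42.7, 55.3). VK ⟂ KM; with |KM| = 21.1 on the left of VK, M = K + 21.1·(-0.989, -0.150) = (21.8, 52.1). Then |ZM| = |M − Z| = 56.5.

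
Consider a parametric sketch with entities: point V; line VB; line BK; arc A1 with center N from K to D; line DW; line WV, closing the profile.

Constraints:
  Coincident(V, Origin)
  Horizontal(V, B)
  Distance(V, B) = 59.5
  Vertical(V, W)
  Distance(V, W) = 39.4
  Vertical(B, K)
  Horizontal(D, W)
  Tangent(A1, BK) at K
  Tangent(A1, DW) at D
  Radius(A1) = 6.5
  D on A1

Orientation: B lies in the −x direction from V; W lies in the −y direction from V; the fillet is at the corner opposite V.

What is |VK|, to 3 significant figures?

68.0

The virtual corner opposite V is at (-59.5, -39.4). The tangent condition forces NK to be normal to BK and the tangent condition forces ND to be normal to DW, with radius 6.5, so the center N sits 6.5 in from both sides at N = (-53.0, -32.9). That places the tangent points at K = (-59.5, -32.9) on BK and D = (-53.0, -39.4) on DW. Then |VK| = |K − V| = 68.0.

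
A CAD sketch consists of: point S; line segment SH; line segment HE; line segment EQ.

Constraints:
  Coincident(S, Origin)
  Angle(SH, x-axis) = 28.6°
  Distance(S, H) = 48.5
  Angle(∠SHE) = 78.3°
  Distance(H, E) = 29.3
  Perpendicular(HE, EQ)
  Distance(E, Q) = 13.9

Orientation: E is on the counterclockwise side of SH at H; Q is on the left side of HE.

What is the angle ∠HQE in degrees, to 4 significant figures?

64.62°

S is at the origin; SH runs at 28.6° with length 48.5, so H = 48.5·(cos 28.6°, sin 28.6°) = (42.58, 23.22). ∠SHE = 78.3°, so HE runs at 28.6° + (180° − 78.3°) = 130.3° from the x-axis; with |HE| = 29.3, E = H + 29.3·(cos 130.3°, sin 130.3°) = (23.63, 45.56). HE is perpendicular to EQ; with |EQ| = 13.9 on the left of HE, Q = E + 13.9·(-0.7627, -0.6468) = (13.03, 36.57). Then cos ∠HQE = QH·QE / (|QH||QE|), giving 64.62°.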